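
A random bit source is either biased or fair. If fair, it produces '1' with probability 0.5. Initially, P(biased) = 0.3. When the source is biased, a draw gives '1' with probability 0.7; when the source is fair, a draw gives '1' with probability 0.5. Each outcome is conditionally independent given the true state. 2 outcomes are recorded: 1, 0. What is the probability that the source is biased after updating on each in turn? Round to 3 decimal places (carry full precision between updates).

After '1': P(biased) = 0.7·0.3000 / (0.7·0.3000 + 0.5·0.7000) ≈ 0.3750
After '0': P(biased) = 0.3·0.3750 / (0.3·0.3750 + 0.5·0.6250) ≈ 0.2647

0.265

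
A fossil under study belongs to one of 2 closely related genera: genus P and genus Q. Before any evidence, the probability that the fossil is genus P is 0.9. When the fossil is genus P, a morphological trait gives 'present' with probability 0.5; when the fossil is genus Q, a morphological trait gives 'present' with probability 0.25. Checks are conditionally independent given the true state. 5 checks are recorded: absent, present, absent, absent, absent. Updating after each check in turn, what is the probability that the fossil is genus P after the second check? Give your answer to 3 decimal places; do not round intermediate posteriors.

Apply Bayes' rule sequentially, carrying P(genus P) forward.
After 'absent': P(genus P) = 0.5·0.9000 / (0.5·0.9000 + 0.75·0.1000) ≈ 0.8571
After 'present': P(genus P) = 0.5·0.8571 / (0.5·0.8571 + 0.25·0.1429) ≈ 0.9231

0.923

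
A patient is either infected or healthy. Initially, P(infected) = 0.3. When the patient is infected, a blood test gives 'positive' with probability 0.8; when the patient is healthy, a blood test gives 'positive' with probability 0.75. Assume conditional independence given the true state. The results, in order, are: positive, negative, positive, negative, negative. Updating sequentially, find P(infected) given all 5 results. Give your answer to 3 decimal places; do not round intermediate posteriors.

After 'positive': P(infected) = 0.8·0.3000 / (0.8·0.3000 + 0.75·0.7000) ≈ 0.3137
After 'negative': P(infected) = 0.2·0.3137 / (0.2·0.3137 + 0.25·0.6863) ≈ 0.2678
After 'positive': P(infected) = 0.8·0.2678 / (0.8·0.2678 + 0.75·0.7322) ≈ 0.2806
After 'negative': P(infected) = 0.2·0.2806 / (0.2·0.2806 + 0.25·0.7194) ≈ 0.2378
After 'negative': P(infected) = 0.2·0.2378 / (0.2·0.2378 + 0.25·0.7622) ≈ 0.1998

0.200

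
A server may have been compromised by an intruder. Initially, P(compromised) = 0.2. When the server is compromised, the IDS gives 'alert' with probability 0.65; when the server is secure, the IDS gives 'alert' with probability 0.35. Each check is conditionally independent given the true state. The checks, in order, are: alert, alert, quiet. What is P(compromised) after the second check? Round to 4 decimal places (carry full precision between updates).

0.4630

Each posterior becomes the prior for the next update.
After 'alert': P(compromised) = 0.65·0.2000 / (0.65·0.2000 + 0.35·0.8000) ≈ 0.3171
After 'alert': P(compromised) = 0.65·0.3171 / (0.65·0.3171 + 0.35·0.6829) ≈ 0.4630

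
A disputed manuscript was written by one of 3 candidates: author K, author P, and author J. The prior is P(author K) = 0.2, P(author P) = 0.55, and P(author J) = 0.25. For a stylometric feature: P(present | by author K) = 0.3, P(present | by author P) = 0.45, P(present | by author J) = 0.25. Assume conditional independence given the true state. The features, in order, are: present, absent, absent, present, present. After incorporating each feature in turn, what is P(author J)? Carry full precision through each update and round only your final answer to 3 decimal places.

Apply Bayes' rule sequentially, carrying P(author J) forward.
After 'present': normaliser = 0.3·0.2000 + 0.45·0.5500 + 0.25·0.2500; P(author K) ≈ 0.1622, P(author P) ≈ 0.6689, P(author J) ≈ 0.1689
After 'absent': normaliser = 0.7·0.1622 + 0.55·0.6689 + 0.75·0.1689; P(author K) ≈ 0.1867, P(author P) ≈ 0.6050, P(author J) ≈ 0.2083
After 'absent': normaliser = 0.7·0.1867 + 0.55·0.6050 + 0.75·0.2083; P(author K) ≈ 0.2109, P(author P) ≈ 0.5370, P(author J) ≈ 0.2522
After 'present': normaliser = 0.3·0.2109 + 0.45·0.5370 + 0.25·0.2522; P(author K) ≈ 0.1719, P(author P) ≈ 0.6567, P(author J) ≈ 0.1713
After 'present': normaliser = 0.3·0.1719 + 0.45·0.6567 + 0.25·0.1713; P(author K) ≈ 0.1323, P(author P) ≈ 0.7579, P(author J) ≈ 0.1098

0.110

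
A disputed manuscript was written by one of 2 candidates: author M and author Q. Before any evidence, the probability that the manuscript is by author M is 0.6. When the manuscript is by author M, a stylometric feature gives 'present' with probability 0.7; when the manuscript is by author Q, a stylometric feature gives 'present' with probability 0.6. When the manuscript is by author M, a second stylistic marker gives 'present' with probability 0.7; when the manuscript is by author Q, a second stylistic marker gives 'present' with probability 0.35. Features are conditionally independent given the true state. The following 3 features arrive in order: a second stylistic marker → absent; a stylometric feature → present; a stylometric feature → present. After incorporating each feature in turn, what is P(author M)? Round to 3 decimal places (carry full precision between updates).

0.485

Each posterior becomes the prior for the next update.
After a second stylistic marker='absent': P(author M) = 0.3·0.6000 / (0.3·0.6000 + 0.65·0.4000) ≈ 0.4091
After a stylometric feature='present': P(author M) = 0.7·0.4091 / (0.7·0.4091 + 0.6·0.5909) ≈ 0.4468
After a stylometric feature='present': P(author M) = 0.7·0.4468 / (0.7·0.4468 + 0.6·0.5532) ≈ 0.4851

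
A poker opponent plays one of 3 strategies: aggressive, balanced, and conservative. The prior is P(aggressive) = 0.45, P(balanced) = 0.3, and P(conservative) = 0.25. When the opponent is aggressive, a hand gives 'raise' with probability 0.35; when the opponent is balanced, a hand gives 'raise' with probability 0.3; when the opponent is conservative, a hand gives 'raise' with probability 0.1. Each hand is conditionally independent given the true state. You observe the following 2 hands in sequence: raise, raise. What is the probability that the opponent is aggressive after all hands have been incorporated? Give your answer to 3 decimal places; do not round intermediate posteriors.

0.651

Each posterior becomes the prior for the next update.
After 'raise': normaliser = 0.35·0.4500 + 0.3·0.3000 + 0.1·0.2500; P(aggressive) ≈ 0.5780, P(balanced) ≈ 0.3303, P(conservative) ≈ 0.0917
After 'raise': normaliser = 0.35·0.5780 + 0.3·0.3303 + 0.1·0.0917; P(aggressive) ≈ 0.6514, P(balanced) ≈ 0.3191, P(conservative) ≈ 0.0295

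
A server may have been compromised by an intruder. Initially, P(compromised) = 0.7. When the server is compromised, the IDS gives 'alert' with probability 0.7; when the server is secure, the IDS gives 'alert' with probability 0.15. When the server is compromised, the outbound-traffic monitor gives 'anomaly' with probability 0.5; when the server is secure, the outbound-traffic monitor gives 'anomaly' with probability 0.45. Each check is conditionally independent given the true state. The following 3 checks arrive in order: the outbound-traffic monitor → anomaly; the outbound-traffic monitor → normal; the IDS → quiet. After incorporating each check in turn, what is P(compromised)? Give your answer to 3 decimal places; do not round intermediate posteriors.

0.454

After the outbound-traffic monitor='anomaly': P(compromised) = 0.5·0.7000 / (0.5·0.7000 + 0.45·0.3000) ≈ 0.7216
After the outbound-traffic monitor='normal': P(compromised) = 0.5·0.7216 / (0.5·0.7216 + 0.55·0.2784) ≈ 0.7021
After the IDS='quiet': P(compromised) = 0.3·0.7021 / (0.3·0.7021 + 0.85·0.2979) ≈ 0.4541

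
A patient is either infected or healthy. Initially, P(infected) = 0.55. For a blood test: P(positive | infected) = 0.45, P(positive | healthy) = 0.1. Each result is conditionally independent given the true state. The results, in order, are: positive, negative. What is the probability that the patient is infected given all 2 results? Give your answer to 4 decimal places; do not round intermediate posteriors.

0.7707

After 'positive': P(infected) = 0.45·0.5500 / (0.45·0.5500 + 0.1·0.4500) ≈ 0.8462
After 'negative': P(infected) = 0.55·0.8462 / (0.55·0.8462 + 0.9·0.1538) ≈ 0.7707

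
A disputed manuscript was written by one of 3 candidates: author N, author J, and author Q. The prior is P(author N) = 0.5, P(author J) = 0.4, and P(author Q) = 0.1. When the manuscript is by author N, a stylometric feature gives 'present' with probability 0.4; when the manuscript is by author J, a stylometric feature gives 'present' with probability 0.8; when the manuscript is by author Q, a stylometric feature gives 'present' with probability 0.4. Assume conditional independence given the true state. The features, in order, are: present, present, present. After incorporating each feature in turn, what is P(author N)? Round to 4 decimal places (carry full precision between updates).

0.1316

After 'present': normaliser = 0.4·0.5000 + 0.8·0.4000 + 0.4·0.1000; P(author N) ≈ 0.3571, P(author J) ≈ 0.5714, P(author Q) ≈ 0.0714
After 'present': normaliser = 0.4·0.3571 + 0.8·0.5714 + 0.4·0.0714; P(author N) ≈ 0.2273, P(author J) ≈ 0.7273, P(author Q) ≈ 0.0455
After 'present': normaliser = 0.4·0.2273 + 0.8·0.7273 + 0.4·0.0455; P(author N) ≈ 0.1316, P(author J) ≈ 0.8421, P(author Q) ≈ 0.0263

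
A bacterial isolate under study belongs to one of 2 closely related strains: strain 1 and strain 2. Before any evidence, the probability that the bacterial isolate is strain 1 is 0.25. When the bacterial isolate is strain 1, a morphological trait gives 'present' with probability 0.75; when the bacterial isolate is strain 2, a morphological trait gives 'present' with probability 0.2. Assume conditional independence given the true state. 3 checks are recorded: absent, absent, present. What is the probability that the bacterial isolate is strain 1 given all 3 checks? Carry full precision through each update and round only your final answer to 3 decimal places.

Apply Bayes' rule sequentially, carrying P(strain 1) forward.
After 'absent': P(strain 1) = 0.25·0.2500 / (0.25·0.2500 + 0.8·0.7500) ≈ 0.0943
After 'absent': P(strain 1) = 0.25·0.0943 / (0.25·0.0943 + 0.8·0.9057) ≈ 0.0315
After 'present': P(strain 1) = 0.75·0.0315 / (0.75·0.0315 + 0.2·0.9685) ≈ 0.1088

0.109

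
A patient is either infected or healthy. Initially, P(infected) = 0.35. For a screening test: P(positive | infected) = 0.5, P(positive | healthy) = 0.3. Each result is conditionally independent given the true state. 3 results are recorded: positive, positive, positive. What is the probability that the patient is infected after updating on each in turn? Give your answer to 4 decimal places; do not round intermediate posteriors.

0.7137

After 'positive': P(infected) = 0.5·0.3500 / (0.5·0.3500 + 0.3·0.6500) ≈ 0.4730
After 'positive': P(infected) = 0.5·0.4730 / (0.5·0.4730 + 0.3·0.5270) ≈ 0.5993
After 'positive': P(infected) = 0.5·0.5993 / (0.5·0.5993 + 0.3·0.4007) ≈ 0.7137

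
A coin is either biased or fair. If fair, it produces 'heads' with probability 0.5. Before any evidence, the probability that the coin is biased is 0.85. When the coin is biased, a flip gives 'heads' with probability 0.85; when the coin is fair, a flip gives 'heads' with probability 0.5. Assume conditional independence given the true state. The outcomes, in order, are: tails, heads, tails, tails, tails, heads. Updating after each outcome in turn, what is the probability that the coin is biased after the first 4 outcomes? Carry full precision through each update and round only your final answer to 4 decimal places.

0.2064

Each posterior becomes the prior for the next update.
After 'tails': P(biased) = 0.15·0.8500 / (0.15·0.8500 + 0.5·0.1500) ≈ 0.6296
After 'heads': P(biased) = 0.85·0.6296 / (0.85·0.6296 + 0.5·0.3704) ≈ 0.7429
After 'tails': P(biased) = 0.15·0.7429 / (0.15·0.7429 + 0.5·0.2571) ≈ 0.4644
After 'tails': P(biased) = 0.15·0.4644 / (0.15·0.4644 + 0.5·0.5356) ≈ 0.2064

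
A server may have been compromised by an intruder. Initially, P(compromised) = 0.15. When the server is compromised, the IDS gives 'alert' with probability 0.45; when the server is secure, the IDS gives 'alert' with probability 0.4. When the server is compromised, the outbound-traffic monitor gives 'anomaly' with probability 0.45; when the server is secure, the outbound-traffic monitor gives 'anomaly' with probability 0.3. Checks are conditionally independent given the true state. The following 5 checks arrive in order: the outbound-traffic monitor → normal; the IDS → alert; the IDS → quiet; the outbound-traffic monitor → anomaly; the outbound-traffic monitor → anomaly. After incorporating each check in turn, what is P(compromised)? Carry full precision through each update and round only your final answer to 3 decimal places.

0.243

After the outbound-traffic monitor='normal': P(compromised) = 0.55·0.1500 / (0.55·0.1500 + 0.7·0.8500) ≈ 0.1218
After the IDS='alert': P(compromised) = 0.45·0.1218 / (0.45·0.1218 + 0.4·0.8782) ≈ 0.1349
After the IDS='quiet': P(compromised) = 0.55·0.1349 / (0.55·0.1349 + 0.6·0.8651) ≈ 0.1251
After the outbound-traffic monitor='anomaly': P(compromised) = 0.45·0.1251 / (0.45·0.1251 + 0.3·0.8749) ≈ 0.1766
After the outbound-traffic monitor='anomaly': P(compromised) = 0.45·0.1766 / (0.45·0.1766 + 0.3·0.8234) ≈ 0.2434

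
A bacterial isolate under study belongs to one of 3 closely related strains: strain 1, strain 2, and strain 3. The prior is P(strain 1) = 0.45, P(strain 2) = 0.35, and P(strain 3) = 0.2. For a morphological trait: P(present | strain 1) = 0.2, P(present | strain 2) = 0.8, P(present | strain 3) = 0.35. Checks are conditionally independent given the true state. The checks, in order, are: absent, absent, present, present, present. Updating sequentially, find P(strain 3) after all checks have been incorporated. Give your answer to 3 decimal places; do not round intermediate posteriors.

After 'absent': normaliser = 0.8·0.4500 + 0.2·0.3500 + 0.65·0.2000; P(strain 1) ≈ 0.6429, P(strain 2) ≈ 0.1250, P(strain 3) ≈ 0.2321
After 'absent': normaliser = 0.8·0.6429 + 0.2·0.1250 + 0.65·0.2321; P(strain 1) ≈ 0.7451, P(strain 2) ≈ 0.0362, P(strain 3) ≈ 0.2186
After 'present': normaliser = 0.2·0.7451 + 0.8·0.0362 + 0.35·0.2186; P(strain 1) ≈ 0.5855, P(strain 2) ≈ 0.1139, P(strain 3) ≈ 0.3006
After 'present': normaliser = 0.2·0.5855 + 0.8·0.1139 + 0.35·0.3006; P(strain 1) ≈ 0.3736, P(strain 2) ≈ 0.2906, P(strain 3) ≈ 0.3357
After 'present': normaliser = 0.2·0.3736 + 0.8·0.2906 + 0.35·0.3357; P(strain 1) ≈ 0.1759, P(strain 2) ≈ 0.5474, P(strain 3) ≈ 0.2767

0.277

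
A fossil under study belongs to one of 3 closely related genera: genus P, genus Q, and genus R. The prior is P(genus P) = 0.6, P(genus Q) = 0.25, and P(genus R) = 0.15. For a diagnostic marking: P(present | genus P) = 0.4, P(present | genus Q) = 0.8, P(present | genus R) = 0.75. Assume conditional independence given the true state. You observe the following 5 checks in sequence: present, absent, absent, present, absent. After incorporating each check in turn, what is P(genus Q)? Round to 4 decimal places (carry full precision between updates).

After 'present': normaliser = 0.4·0.6000 + 0.8·0.2500 + 0.75·0.1500; P(genus P) ≈ 0.4344, P(genus Q) ≈ 0.3620, P(genus R) ≈ 0.2036
After 'absent': normaliser = 0.6·0.4344 + 0.2·0.3620 + 0.25·0.2036; P(genus P) ≈ 0.6788, P(genus Q) ≈ 0.1886, P(genus R) ≈ 0.1326
After 'absent': normaliser = 0.6·0.6788 + 0.2·0.1886 + 0.25·0.1326; P(genus P) ≈ 0.8518, P(genus Q) ≈ 0.0789, P(genus R) ≈ 0.0693
After 'present': normaliser = 0.4·0.8518 + 0.8·0.0789 + 0.75·0.0693; P(genus P) ≈ 0.7475, P(genus Q) ≈ 0.1384, P(genus R) ≈ 0.1141
After 'absent': normaliser = 0.6·0.7475 + 0.2·0.1384 + 0.25·0.1141; P(genus P) ≈ 0.8886, P(genus Q) ≈ 0.0549, P(genus R) ≈ 0.0565

0.0549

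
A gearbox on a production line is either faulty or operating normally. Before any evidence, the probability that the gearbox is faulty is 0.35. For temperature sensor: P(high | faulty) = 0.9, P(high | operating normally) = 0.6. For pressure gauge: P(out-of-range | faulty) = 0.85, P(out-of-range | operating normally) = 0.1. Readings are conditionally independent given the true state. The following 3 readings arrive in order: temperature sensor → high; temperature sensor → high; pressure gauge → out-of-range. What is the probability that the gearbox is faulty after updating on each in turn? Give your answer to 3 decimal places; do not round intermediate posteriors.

Apply Bayes' rule sequentially, carrying P(faulty) forward.
After temperature sensor='high': P(faulty) = 0.9·0.3500 / (0.9·0.3500 + 0.6·0.6500) ≈ 0.4468
After temperature sensor='high': P(faulty) = 0.9·0.4468 / (0.9·0.4468 + 0.6·0.5532) ≈ 0.5478
After pressure gauge='out-of-range': P(faulty) = 0.85·0.5478 / (0.85·0.5478 + 0.1·0.4522) ≈ 0.9115

0.911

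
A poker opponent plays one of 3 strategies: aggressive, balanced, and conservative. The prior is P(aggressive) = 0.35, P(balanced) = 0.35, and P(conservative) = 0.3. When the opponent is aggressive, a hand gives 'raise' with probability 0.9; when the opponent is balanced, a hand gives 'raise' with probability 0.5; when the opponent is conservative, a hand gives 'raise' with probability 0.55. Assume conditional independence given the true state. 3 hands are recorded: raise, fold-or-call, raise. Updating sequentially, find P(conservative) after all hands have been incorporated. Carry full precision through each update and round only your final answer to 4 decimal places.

0.3616

After 'raise': normaliser = 0.9·0.3500 + 0.5·0.3500 + 0.55·0.3000; P(aggressive) ≈ 0.4809, P(balanced) ≈ 0.2672, P(conservative) ≈ 0.2519
After 'fold-or-call': normaliser = 0.1·0.4809 + 0.5·0.2672 + 0.45·0.2519; P(aggressive) ≈ 0.1630, P(balanced) ≈ 0.4528, P(conservative) ≈ 0.3842
After 'raise': normaliser = 0.9·0.1630 + 0.5·0.4528 + 0.55·0.3842; P(aggressive) ≈ 0.2510, P(balanced) ≈ 0.3874, P(conservative) ≈ 0.3616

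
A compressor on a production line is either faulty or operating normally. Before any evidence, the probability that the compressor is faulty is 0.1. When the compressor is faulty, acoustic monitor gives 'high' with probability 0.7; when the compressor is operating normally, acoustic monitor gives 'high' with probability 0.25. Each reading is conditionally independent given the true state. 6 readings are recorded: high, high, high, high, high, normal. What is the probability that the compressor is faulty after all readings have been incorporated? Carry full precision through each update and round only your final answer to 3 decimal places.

0.884

After 'high': P(faulty) = 0.7·0.1000 / (0.7·0.1000 + 0.25·0.9000) ≈ 0.2373
After 'high': P(faulty) = 0.7·0.2373 / (0.7·0.2373 + 0.25·0.7627) ≈ 0.4656
After 'high': P(faulty) = 0.7·0.4656 / (0.7·0.4656 + 0.25·0.5344) ≈ 0.7092
After 'high': P(faulty) = 0.7·0.7092 / (0.7·0.7092 + 0.25·0.2908) ≈ 0.8723
After 'high': P(faulty) = 0.7·0.8723 / (0.7·0.8723 + 0.25·0.1277) ≈ 0.9503
After 'normal': P(faulty) = 0.3·0.9503 / (0.3·0.9503 + 0.75·0.0497) ≈ 0.8844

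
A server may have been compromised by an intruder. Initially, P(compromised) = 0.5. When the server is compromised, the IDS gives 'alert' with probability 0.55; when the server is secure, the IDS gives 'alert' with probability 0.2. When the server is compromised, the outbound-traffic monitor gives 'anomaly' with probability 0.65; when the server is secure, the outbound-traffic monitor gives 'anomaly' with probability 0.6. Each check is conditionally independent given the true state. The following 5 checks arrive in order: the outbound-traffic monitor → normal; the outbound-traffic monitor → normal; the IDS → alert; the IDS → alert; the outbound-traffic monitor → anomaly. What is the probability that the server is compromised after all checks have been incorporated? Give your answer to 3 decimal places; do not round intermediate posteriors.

Apply Bayes' rule sequentially, carrying P(compromised) forward.
After the outbound-traffic monitor='normal': P(compromised) = 0.35·0.5000 / (0.35·0.5000 + 0.4·0.5000) ≈ 0.4667
After the outbound-traffic monitor='normal': P(compromised) = 0.35·0.4667 / (0.35·0.4667 + 0.4·0.5333) ≈ 0.4336
After the IDS='alert': P(compromised) = 0.55·0.4336 / (0.55·0.4336 + 0.2·0.5664) ≈ 0.6780
After the IDS='alert': P(compromised) = 0.55·0.6780 / (0.55·0.6780 + 0.2·0.3220) ≈ 0.8527
After the outbound-traffic monitor='anomaly': P(compromised) = 0.65·0.8527 / (0.65·0.8527 + 0.6·0.1473) ≈ 0.8625

0.862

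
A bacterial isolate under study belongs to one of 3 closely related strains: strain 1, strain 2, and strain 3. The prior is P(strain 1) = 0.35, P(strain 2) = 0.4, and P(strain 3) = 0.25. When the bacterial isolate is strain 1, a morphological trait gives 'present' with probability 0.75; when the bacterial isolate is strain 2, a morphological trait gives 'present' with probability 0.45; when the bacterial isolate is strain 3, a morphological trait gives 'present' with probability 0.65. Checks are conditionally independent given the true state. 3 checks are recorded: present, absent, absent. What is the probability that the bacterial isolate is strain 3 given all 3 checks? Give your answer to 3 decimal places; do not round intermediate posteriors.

Each posterior becomes the prior for the next update.
After 'present': normaliser = 0.75·0.3500 + 0.45·0.4000 + 0.65·0.2500; P(strain 1) ≈ 0.4339, P(strain 2) ≈ 0.2975, P(strain 3) ≈ 0.2686
After 'absent': normaliser = 0.25·0.4339 + 0.55·0.2975 + 0.35·0.2686; P(strain 1) ≈ 0.2963, P(strain 2) ≈ 0.4470, P(strain 3) ≈ 0.2568
After 'absent': normaliser = 0.25·0.2963 + 0.55·0.4470 + 0.35·0.2568; P(strain 1) ≈ 0.1808, P(strain 2) ≈ 0.5999, P(strain 3) ≈ 0.2193

0.219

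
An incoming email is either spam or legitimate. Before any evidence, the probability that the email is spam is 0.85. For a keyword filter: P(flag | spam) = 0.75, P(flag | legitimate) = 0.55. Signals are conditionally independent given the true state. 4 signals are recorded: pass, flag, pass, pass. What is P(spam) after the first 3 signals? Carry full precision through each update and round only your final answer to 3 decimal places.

Each posterior becomes the prior for the next update.
After 'pass': P(spam) = 0.25·0.8500 / (0.25·0.8500 + 0.45·0.1500) ≈ 0.7589
After 'flag': P(spam) = 0.75·0.7589 / (0.75·0.7589 + 0.55·0.2411) ≈ 0.8111
After 'pass': P(spam) = 0.25·0.8111 / (0.25·0.8111 + 0.45·0.1889) ≈ 0.7046

0.705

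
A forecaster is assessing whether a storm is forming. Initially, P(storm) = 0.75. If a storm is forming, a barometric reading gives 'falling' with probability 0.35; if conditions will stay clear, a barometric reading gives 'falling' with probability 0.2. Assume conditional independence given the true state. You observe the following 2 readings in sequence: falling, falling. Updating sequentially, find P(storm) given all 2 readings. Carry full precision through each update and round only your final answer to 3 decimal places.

After 'falling': P(storm) = 0.35·0.7500 / (0.35·0.7500 + 0.2·0.2500) ≈ 0.8400
After 'falling': P(storm) = 0.35·0.8400 / (0.35·0.8400 + 0.2·0.1600) ≈ 0.9018

0.902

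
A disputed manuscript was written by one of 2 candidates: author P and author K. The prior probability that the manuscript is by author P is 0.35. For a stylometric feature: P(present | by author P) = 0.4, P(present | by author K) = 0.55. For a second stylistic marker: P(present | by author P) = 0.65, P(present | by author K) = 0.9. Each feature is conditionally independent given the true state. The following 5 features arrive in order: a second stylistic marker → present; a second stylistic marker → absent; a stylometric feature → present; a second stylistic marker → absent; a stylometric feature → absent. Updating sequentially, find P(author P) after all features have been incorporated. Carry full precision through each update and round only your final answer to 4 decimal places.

After a second stylistic marker='present': P(author P) = 0.65·0.3500 / (0.65·0.3500 + 0.9·0.6500) ≈ 0.2800
After a second stylistic marker='absent': P(author P) = 0.35·0.2800 / (0.35·0.2800 + 0.1·0.7200) ≈ 0.5765
After a stylometric feature='present': P(author P) = 0.4·0.5765 / (0.4·0.5765 + 0.55·0.4235) ≈ 0.4975
After a second stylistic marker='absent': P(author P) = 0.35·0.4975 / (0.35·0.4975 + 0.1·0.5025) ≈ 0.7760
After a stylometric feature='absent': P(author P) = 0.6·0.7760 / (0.6·0.7760 + 0.45·0.2240) ≈ 0.8220

0.8220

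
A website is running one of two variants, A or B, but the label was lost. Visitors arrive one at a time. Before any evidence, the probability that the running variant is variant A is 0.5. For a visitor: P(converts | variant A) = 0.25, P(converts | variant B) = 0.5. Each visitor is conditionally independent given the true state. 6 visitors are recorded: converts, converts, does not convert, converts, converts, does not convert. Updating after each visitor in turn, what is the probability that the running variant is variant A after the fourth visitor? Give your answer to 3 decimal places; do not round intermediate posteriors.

Apply Bayes' rule sequentially, carrying P(A) forward.
After 'converts': P(A) = 0.25·0.5000 / (0.25·0.5000 + 0.5·0.5000) ≈ 0.3333
After 'converts': P(A) = 0.25·0.3333 / (0.25·0.3333 + 0.5·0.6667) ≈ 0.2000
After 'does not convert': P(A) = 0.75·0.2000 / (0.75·0.2000 + 0.5·0.8000) ≈ 0.2727
After 'converts': P(A) = 0.25·0.2727 / (0.25·0.2727 + 0.5·0.7273) ≈ 0.1579

0.158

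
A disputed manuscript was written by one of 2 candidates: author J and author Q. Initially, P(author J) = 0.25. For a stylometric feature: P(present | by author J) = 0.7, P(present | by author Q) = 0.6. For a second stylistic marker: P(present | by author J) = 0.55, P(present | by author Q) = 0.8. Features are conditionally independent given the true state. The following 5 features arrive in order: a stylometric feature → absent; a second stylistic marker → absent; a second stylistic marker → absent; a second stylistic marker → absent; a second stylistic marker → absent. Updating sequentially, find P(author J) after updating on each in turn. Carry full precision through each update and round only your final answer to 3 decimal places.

0.865

Each posterior becomes the prior for the next update.
After a stylometric feature='absent': P(author J) = 0.3·0.2500 / (0.3·0.2500 + 0.4·0.7500) ≈ 0.2000
After a second stylistic marker='absent': P(author J) = 0.45·0.2000 / (0.45·0.2000 + 0.2·0.8000) ≈ 0.3600
After a second stylistic marker='absent': P(author J) = 0.45·0.3600 / (0.45·0.3600 + 0.2·0.6400) ≈ 0.5586
After a second stylistic marker='absent': P(author J) = 0.45·0.5586 / (0.45·0.5586 + 0.2·0.4414) ≈ 0.7401
After a second stylistic marker='absent': P(author J) = 0.45·0.7401 / (0.45·0.7401 + 0.2·0.2599) ≈ 0.8650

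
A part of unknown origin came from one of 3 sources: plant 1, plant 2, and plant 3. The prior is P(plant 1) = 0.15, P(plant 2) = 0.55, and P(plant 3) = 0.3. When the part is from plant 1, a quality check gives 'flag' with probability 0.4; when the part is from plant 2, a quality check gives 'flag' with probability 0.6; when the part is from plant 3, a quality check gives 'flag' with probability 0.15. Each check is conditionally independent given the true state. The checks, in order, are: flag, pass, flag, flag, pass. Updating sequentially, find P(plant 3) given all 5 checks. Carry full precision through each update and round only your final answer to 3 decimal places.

0.032

After 'flag': normaliser = 0.4·0.1500 + 0.6·0.5500 + 0.15·0.3000; P(plant 1) ≈ 0.1379, P(plant 2) ≈ 0.7586, P(plant 3) ≈ 0.1034
After 'pass': normaliser = 0.6·0.1379 + 0.4·0.7586 + 0.85·0.1034; P(plant 1) ≈ 0.1745, P(plant 2) ≈ 0.6400, P(plant 3) ≈ 0.1855
After 'flag': normaliser = 0.4·0.1745 + 0.6·0.6400 + 0.15·0.1855; P(plant 1) ≈ 0.1450, P(plant 2) ≈ 0.7973, P(plant 3) ≈ 0.0578
After 'flag': normaliser = 0.4·0.1450 + 0.6·0.7973 + 0.15·0.0578; P(plant 1) ≈ 0.1064, P(plant 2) ≈ 0.8777, P(plant 3) ≈ 0.0159
After 'pass': normaliser = 0.6·0.1064 + 0.4·0.8777 + 0.85·0.0159; P(plant 1) ≈ 0.1490, P(plant 2) ≈ 0.8195, P(plant 3) ≈ 0.0315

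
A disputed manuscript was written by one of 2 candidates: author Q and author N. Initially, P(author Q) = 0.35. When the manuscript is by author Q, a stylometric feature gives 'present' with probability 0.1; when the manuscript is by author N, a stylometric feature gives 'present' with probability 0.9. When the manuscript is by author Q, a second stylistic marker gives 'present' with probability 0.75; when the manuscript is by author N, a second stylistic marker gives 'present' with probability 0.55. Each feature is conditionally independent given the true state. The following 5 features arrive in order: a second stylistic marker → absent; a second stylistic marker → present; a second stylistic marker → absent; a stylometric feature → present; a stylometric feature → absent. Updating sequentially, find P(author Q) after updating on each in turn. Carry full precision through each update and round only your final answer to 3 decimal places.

0.185

After a second stylistic marker='absent': P(author Q) = 0.25·0.3500 / (0.25·0.3500 + 0.45·0.6500) ≈ 0.2303
After a second stylistic marker='present': P(author Q) = 0.75·0.2303 / (0.75·0.2303 + 0.55·0.7697) ≈ 0.2897
After a second stylistic marker='absent': P(author Q) = 0.25·0.2897 / (0.25·0.2897 + 0.45·0.7103) ≈ 0.1848
After a stylometric feature='present': P(author Q) = 0.1·0.1848 / (0.1·0.1848 + 0.9·0.8152) ≈ 0.0246
After a stylometric feature='absent': P(author Q) = 0.9·0.0246 / (0.9·0.0246 + 0.1·0.9754) ≈ 0.1848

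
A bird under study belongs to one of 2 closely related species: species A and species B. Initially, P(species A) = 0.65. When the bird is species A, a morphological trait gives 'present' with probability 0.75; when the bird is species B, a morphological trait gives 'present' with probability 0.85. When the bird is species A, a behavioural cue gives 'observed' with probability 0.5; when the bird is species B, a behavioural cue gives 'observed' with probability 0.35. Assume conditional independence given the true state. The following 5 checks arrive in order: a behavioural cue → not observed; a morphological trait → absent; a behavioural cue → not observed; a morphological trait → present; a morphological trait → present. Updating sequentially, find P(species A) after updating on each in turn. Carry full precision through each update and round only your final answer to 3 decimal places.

0.588

After a behavioural cue='not observed': P(species A) = 0.5·0.6500 / (0.5·0.6500 + 0.65·0.3500) ≈ 0.5882
After a morphological trait='absent': P(species A) = 0.25·0.5882 / (0.25·0.5882 + 0.15·0.4118) ≈ 0.7042
After a behavioural cue='not observed': P(species A) = 0.5·0.7042 / (0.5·0.7042 + 0.65·0.2958) ≈ 0.6468
After a morphological trait='present': P(species A) = 0.75·0.6468 / (0.75·0.6468 + 0.85·0.3532) ≈ 0.6177
After a morphological trait='present': P(species A) = 0.75·0.6177 / (0.75·0.6177 + 0.85·0.3823) ≈ 0.5878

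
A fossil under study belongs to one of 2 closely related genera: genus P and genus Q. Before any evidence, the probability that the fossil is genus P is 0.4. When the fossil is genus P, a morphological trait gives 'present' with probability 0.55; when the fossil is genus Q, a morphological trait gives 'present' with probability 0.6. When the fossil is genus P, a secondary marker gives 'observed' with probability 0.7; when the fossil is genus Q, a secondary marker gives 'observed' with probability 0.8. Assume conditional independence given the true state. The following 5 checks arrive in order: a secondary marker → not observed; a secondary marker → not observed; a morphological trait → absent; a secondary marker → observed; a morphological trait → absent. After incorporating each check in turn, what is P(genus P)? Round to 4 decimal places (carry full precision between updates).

After a secondary marker='not observed': P(genus P) = 0.3·0.4000 / (0.3·0.4000 + 0.2·0.6000) ≈ 0.5000
After a secondary marker='not observed': P(genus P) = 0.3·0.5000 / (0.3·0.5000 + 0.2·0.5000) ≈ 0.6000
After a morphological trait='absent': P(genus P) = 0.45·0.6000 / (0.45·0.6000 + 0.4·0.4000) ≈ 0.6279
After a secondary marker='observed': P(genus P) = 0.7·0.6279 / (0.7·0.6279 + 0.8·0.3721) ≈ 0.5962
After a morphological trait='absent': P(genus P) = 0.45·0.5962 / (0.45·0.5962 + 0.4·0.4038) ≈ 0.6242

0.6242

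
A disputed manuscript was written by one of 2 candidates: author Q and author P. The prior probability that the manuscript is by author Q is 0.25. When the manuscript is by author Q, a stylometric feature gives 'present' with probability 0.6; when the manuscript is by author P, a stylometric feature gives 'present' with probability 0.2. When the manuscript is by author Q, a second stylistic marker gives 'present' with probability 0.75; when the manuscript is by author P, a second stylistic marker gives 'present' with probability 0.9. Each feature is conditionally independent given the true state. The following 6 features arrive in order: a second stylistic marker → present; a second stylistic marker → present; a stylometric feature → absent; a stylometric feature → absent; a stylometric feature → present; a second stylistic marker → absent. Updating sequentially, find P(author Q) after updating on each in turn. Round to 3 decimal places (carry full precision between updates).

0.303

After a second stylistic marker='present': P(author Q) = 0.75·0.2500 / (0.75·0.2500 + 0.9·0.7500) ≈ 0.2174
After a second stylistic marker='present': P(author Q) = 0.75·0.2174 / (0.75·0.2174 + 0.9·0.7826) ≈ 0.1880
After a stylometric feature='absent': P(author Q) = 0.4·0.1880 / (0.4·0.1880 + 0.8·0.8120) ≈ 0.1037
After a stylometric feature='absent': P(author Q) = 0.4·0.1037 / (0.4·0.1037 + 0.8·0.8963) ≈ 0.0547
After a stylometric feature='present': P(author Q) = 0.6·0.0547 / (0.6·0.0547 + 0.2·0.9453) ≈ 0.1479
After a second stylistic marker='absent': P(author Q) = 0.25·0.1479 / (0.25·0.1479 + 0.1·0.8521) ≈ 0.3027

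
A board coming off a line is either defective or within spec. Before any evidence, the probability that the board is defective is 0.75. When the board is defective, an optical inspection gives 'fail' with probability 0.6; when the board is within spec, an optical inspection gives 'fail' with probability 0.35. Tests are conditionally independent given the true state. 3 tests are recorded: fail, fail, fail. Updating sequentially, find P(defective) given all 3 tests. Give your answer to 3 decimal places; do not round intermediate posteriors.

0.938

Each posterior becomes the prior for the next update.
After 'fail': P(defective) = 0.6·0.7500 / (0.6·0.7500 + 0.35·0.2500) ≈ 0.8372
After 'fail': P(defective) = 0.6·0.8372 / (0.6·0.8372 + 0.35·0.1628) ≈ 0.8981
After 'fail': P(defective) = 0.6·0.8981 / (0.6·0.8981 + 0.35·0.1019) ≈ 0.9379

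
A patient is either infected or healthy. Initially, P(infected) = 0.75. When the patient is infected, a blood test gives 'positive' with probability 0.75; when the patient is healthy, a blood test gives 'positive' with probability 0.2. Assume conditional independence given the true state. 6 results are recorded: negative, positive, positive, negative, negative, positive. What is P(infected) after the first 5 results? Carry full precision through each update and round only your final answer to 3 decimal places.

0.563

Each posterior becomes the prior for the next update.
After 'negative': P(infected) = 0.25·0.7500 / (0.25·0.7500 + 0.8·0.2500) ≈ 0.4839
After 'positive': P(infected) = 0.75·0.4839 / (0.75·0.4839 + 0.2·0.5161) ≈ 0.7785
After 'positive': P(infected) = 0.75·0.7785 / (0.75·0.7785 + 0.2·0.2215) ≈ 0.9295
After 'negative': P(infected) = 0.25·0.9295 / (0.25·0.9295 + 0.8·0.0705) ≈ 0.8047
After 'negative': P(infected) = 0.25·0.8047 / (0.25·0.8047 + 0.8·0.1953) ≈ 0.5628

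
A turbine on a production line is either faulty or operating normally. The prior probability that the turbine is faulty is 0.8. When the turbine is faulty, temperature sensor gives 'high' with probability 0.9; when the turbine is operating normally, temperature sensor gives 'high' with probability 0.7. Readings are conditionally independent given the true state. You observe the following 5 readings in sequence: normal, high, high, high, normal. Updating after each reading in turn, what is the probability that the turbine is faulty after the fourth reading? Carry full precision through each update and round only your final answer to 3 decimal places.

0.739

After 'normal': P(faulty) = 0.1·0.8000 / (0.1·0.8000 + 0.3·0.2000) ≈ 0.5714
After 'high': P(faulty) = 0.9·0.5714 / (0.9·0.5714 + 0.7·0.4286) ≈ 0.6316
After 'high': P(faulty) = 0.9·0.6316 / (0.9·0.6316 + 0.7·0.3684) ≈ 0.6879
After 'high': P(faulty) = 0.9·0.6879 / (0.9·0.6879 + 0.7·0.3121) ≈ 0.7392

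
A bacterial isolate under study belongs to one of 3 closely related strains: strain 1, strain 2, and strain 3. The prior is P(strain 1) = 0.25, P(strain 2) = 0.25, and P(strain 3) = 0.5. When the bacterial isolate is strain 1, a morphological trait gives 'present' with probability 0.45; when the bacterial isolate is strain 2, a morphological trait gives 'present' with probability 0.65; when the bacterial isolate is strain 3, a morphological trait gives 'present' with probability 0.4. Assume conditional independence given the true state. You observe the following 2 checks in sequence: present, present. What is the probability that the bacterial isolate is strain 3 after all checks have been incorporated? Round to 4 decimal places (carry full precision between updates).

0.3386

After 'present': normaliser = 0.45·0.2500 + 0.65·0.2500 + 0.4·0.5000; P(strain 1) ≈ 0.2368, P(strain 2) ≈ 0.3421, P(strain 3) ≈ 0.4211
After 'present': normaliser = 0.45·0.2368 + 0.65·0.3421 + 0.4·0.4211; P(strain 1) ≈ 0.2143, P(strain 2) ≈ 0.4471, P(strain 3) ≈ 0.3386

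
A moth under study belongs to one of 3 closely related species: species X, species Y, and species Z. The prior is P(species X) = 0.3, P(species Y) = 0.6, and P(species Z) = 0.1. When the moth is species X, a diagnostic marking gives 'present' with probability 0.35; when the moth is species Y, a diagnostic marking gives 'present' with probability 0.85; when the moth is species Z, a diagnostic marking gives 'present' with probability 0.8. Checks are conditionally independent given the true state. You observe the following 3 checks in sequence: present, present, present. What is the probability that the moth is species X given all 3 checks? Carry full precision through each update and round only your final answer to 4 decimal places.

Apply Bayes' rule sequentially, carrying P(species X) forward.
After 'present': normaliser = 0.35·0.3000 + 0.85·0.6000 + 0.8·0.1000; P(species X) ≈ 0.1511, P(species Y) ≈ 0.7338, P(species Z) ≈ 0.1151
After 'present': normaliser = 0.35·0.1511 + 0.85·0.7338 + 0.8·0.1151; P(species X) ≈ 0.0688, P(species Y) ≈ 0.8114, P(species Z) ≈ 0.1198
After 'present': normaliser = 0.35·0.0688 + 0.85·0.8114 + 0.8·0.1198; P(species X) ≈ 0.0297, P(species Y) ≈ 0.8519, P(species Z) ≈ 0.1184

0.0297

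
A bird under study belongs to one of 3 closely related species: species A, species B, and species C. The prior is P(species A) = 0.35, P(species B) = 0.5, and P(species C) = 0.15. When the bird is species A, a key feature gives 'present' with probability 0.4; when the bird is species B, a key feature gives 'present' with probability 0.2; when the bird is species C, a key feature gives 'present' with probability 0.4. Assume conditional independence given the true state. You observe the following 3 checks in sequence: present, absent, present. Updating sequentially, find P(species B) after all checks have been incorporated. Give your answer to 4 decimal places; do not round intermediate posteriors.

0.2500

Apply Bayes' rule sequentially, carrying P(species B) forward.
After 'present': normaliser = 0.4·0.3500 + 0.2·0.5000 + 0.4·0.1500; P(species A) ≈ 0.4667, P(species B) ≈ 0.3333, P(species C) ≈ 0.2000
After 'absent': normaliser = 0.6·0.4667 + 0.8·0.3333 + 0.6·0.2000; P(species A) ≈ 0.4200, P(species B) ≈ 0.4000, P(species C) ≈ 0.1800
After 'present': normaliser = 0.4·0.4200 + 0.2·0.4000 + 0.4·0.1800; P(species A) ≈ 0.5250, P(species B) ≈ 0.2500, P(species C) ≈ 0.2250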